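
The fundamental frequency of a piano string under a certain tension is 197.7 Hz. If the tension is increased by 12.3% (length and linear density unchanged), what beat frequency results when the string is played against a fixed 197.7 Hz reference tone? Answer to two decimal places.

11.81 Hz

For a string, f ∝ √T, so the new frequency is 197.7·√1.123 = 209.5060 Hz.
f_beat = |209.5060 − 197.7| = 11.81 Hz.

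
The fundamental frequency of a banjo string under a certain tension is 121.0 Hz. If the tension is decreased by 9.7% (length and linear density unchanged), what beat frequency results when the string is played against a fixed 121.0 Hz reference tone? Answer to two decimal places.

6.02 Hz

For a string, f ∝ √T, so the new frequency is 121.0·√0.903 = 114.9818 Hz.
f_beat = |114.9818 − 121.0| = 6.02 Hz.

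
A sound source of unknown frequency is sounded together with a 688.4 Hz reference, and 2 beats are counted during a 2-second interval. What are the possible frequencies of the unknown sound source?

Beat frequency = 2/2 = 1 Hz.
|f − 688.4| = 1, so f = 688.4 ± 1.

687.4 Hz or 689.4 Hz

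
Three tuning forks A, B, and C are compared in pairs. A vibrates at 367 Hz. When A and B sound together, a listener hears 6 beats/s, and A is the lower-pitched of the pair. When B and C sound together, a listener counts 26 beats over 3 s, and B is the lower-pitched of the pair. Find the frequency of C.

381.6667 Hz

B is above A, so f_B = 367 + 6 = 373 Hz.
B–C: Beat frequency = 26/3 = 8.6667 Hz.
C is above B, so f_C = 373 + 8.6667 = 381.6667 Hz.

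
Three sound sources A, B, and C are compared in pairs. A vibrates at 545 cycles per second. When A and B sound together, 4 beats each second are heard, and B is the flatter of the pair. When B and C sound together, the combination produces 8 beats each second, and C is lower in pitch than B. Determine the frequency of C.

B is below A, so f_B = 545 − 4 = 541 Hz.
C is below B, so f_C = 541 − 8 = 533 Hz.

533 Hz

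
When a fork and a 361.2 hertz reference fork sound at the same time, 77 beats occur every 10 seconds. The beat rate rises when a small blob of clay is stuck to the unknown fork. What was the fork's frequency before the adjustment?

353.5 Hz

Beat frequency = 77/10 = 7.7 Hz.
|f − 361.2| = 7.7, so the fork was at either 353.5 Hz or 368.9 Hz.
Adding mass to a fork lowers its frequency; the adjustment lowers the fork's frequency.
The beat rate rose, so the adjustment moved the fork further from 361.2 Hz — it was already below the reference.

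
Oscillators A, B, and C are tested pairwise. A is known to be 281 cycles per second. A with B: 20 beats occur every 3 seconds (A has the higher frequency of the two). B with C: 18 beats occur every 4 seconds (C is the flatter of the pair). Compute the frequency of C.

269.8333 Hz

A–B: Beat frequency = 20/3 = 6.6667 Hz.
B is below A, so f_B = 281 − 6.6667 = 274.3333 Hz.
B–C: Beat frequency = 18/4 = 4.5 Hz.
C is below B, so f_C = 274.3333 − 4.5 = 269.8333 Hz.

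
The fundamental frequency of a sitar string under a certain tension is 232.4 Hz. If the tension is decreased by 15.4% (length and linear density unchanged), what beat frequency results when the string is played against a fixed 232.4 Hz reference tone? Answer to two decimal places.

For a string, f ∝ √T, so the new frequency is 232.4·√0.846 = 213.7575 Hz.
f_beat = |213.7575 − 232.4| = 18.64 Hz.

18.64 Hz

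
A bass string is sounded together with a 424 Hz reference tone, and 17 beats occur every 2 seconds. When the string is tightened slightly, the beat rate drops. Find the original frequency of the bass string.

Beat frequency = 17/2 = 8.5 Hz.
|f − 424| = 8.5, so the bass string was at either 415.5 Hz or 432.5 Hz.
Increasing tension raises a string's frequency; the adjustment raises the bass string's frequency.
The beat rate fell, so the adjustment moved the bass string toward 424 Hz — it must have started below the reference.

415.5 Hz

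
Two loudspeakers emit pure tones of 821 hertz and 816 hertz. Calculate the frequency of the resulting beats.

5 Hz

The beat frequency equals the magnitude of the frequency difference.
|821 − 816| = 5 Hz.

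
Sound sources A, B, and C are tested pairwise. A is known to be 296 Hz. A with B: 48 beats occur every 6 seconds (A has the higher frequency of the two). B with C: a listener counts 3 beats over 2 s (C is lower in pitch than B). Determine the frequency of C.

286.5 Hz

A–B: Beat frequency = 48/6 = 8 Hz.
B is below A, so f_B = 296 − 8 = 288 Hz.
B–C: Beat frequency = 3/2 = 1.5 Hz.
C is below B, so f_C = 288 − 1.5 = 286.5 Hz.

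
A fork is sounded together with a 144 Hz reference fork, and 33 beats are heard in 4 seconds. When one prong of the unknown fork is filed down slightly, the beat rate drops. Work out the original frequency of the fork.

135.75 Hz

Beat frequency = 33/4 = 8.25 Hz.
|f − 144| = 8.25, so the fork was at either 135.75 Hz or 152.25 Hz.
Filing a prong removes mass and raises the fork's frequency; the adjustment raises the fork's frequency.
The beat rate fell, so the adjustment moved the fork toward 144 Hz — it must have started below the reference.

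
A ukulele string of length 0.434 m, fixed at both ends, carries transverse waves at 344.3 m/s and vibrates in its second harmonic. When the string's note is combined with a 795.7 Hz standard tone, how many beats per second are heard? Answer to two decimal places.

2.38 Hz

For a string fixed at both ends, f_n = n·v/(2L) = 2·344.3/(2·0.434) = 793.3180 Hz.
f_beat = |793.3180 − 795.7| = 2.38 Hz.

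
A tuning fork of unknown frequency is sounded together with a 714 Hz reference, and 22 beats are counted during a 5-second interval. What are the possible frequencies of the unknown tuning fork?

Beat frequency = 22/5 = 4.4 Hz.
|f − 714| = 4.4, so f = 714 ± 4.4.

709.6 Hz or 718.4 Hz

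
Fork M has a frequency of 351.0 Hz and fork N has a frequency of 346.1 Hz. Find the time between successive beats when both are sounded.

0.204 s

f_beat = |351.0 − 346.1| = 4.9 Hz.
Beat period T = 1 / f_beat = 1 / 4.9 s.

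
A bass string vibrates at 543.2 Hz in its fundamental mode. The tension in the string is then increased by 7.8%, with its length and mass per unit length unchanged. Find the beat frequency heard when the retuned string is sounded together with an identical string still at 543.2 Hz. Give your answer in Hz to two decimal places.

For a string, f ∝ √T, so the new frequency is 543.2·√1.078 = 563.9871 Hz.
f_beat = |563.9871 − 543.2| = 20.79 Hz.

20.79 Hz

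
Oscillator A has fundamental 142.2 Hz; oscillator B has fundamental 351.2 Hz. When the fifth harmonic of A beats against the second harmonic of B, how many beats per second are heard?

8.6 Hz

Fifth harmonic of the first: 5·142.2 = 711.0 Hz.
Second harmonic of the second: 2·351.2 = 702.4 Hz.
f_beat = |711.0 − 702.4| = 8.6 Hz.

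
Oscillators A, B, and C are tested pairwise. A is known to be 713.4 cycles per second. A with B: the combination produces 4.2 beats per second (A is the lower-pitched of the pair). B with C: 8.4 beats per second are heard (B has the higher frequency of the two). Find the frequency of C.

709.2 Hz

B is above A, so f_B = 713.4 + 4.2 = 717.6 Hz.
C is below B, so f_C = 717.6 − 8.4 = 709.2 Hz.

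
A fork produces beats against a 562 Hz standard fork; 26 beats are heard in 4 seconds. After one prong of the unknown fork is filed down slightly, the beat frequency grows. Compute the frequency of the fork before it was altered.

Beat frequency = 26/4 = 6.5 Hz.
|f − 562| = 6.5, so the fork was at either 555.5 Hz or 568.5 Hz.
Filing a prong removes mass and raises the fork's frequency; the adjustment raises the fork's frequency.
The beat rate rose, so the adjustment moved the fork further from 562 Hz — it was already above the reference.

568.5 Hz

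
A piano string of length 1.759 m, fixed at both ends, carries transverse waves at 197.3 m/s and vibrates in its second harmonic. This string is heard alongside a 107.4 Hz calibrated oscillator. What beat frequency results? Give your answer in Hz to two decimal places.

4.77 Hz

For a string fixed at both ends, f_n = n·v/(2L) = 2·197.3/(2·1.759) = 112.1660 Hz.
f_beat = |112.1660 − 107.4| = 4.77 Hz.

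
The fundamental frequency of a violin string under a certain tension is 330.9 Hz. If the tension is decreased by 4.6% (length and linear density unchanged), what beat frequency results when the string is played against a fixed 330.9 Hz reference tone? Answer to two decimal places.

7.70 Hz

For a string, f ∝ √T, so the new frequency is 330.9·√0.954 = 323.1997 Hz.
f_beat = |323.1997 − 330.9| = 7.70 Hz.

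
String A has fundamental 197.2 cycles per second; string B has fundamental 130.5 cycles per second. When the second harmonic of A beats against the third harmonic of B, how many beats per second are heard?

2.9 Hz

Second harmonic of the first: 2·197.2 = 394.4 Hz.
Third harmonic of the second: 3·130.5 = 391.5 Hz.
f_beat = |394.4 − 391.5| = 2.9 Hz.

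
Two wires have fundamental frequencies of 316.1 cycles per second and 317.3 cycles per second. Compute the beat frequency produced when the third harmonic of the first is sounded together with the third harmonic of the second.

Third harmonic of the first: 3·316.1 = 948.3 Hz.
Third harmonic of the second: 3·317.3 = 951.9 Hz.
f_beat = |948.3 − 951.9| = 3.6 Hz.

3.6 Hz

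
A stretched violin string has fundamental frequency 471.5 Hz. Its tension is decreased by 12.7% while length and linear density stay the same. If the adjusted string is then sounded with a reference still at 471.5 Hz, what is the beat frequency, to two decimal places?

30.96 Hz

For a string, f ∝ √T, so the new frequency is 471.5·√0.873 = 440.5435 Hz.
f_beat = |440.5435 − 471.5| = 30.96 Hz.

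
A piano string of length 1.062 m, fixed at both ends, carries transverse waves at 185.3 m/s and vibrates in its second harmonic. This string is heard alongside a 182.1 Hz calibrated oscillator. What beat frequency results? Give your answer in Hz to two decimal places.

7.62 Hz

For a string fixed at both ends, f_n = n·v/(2L) = 2·185.3/(2·1.062) = 174.4821 Hz.
f_beat = |174.4821 − 182.1| = 7.62 Hz.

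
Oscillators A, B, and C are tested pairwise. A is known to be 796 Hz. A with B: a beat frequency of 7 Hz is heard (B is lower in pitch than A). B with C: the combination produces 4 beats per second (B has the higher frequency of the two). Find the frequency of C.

785 Hz

B is below A, so f_B = 796 − 7 = 789 Hz.
C is below B, so f_C = 789 − 4 = 785 Hz.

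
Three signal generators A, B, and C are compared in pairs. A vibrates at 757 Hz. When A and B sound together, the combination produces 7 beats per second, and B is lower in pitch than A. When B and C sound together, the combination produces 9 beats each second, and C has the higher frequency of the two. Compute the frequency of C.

B is below A, so f_B = 757 − 7 = 750 Hz.
C is above B, so f_C = 750 + 9 = 759 Hz.

759 Hz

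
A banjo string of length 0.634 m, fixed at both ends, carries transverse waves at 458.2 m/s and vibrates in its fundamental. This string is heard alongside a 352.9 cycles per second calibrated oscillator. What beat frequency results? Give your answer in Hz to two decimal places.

For a string fixed at both ends, f_n = n·v/(2L) = 1·458.2/(2·0.634) = 361.3565 Hz.
f_beat = |361.3565 − 352.9| = 8.46 Hz.

8.46 Hz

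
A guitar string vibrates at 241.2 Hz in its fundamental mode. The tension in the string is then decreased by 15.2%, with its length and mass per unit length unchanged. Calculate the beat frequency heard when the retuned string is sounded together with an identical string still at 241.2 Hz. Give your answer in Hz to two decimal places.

19.09 Hz

For a string, f ∝ √T, so the new frequency is 241.2·√0.848 = 222.1136 Hz.
f_beat = |222.1136 − 241.2| = 19.09 Hz.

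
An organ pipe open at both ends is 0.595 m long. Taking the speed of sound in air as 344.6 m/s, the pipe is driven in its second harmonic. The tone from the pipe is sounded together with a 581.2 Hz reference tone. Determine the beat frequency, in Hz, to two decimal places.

2.04 Hz

Open pipe: f_n = n·v/(2L) = 2·344.6/(2·0.595) = 579.1597 Hz.
f_beat = |579.1597 − 581.2| = 2.04 Hz.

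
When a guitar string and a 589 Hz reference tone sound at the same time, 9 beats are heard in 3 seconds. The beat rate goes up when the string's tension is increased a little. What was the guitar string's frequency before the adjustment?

Beat frequency = 9/3 = 3 Hz.
|f − 589| = 3, so the guitar string was at either 586 Hz or 592 Hz.
Higher tension means higher frequency; the adjustment raises the guitar string's frequency.
The beat rate rose, so the adjustment moved the guitar string further from 589 Hz — it was already above the reference.

592 Hz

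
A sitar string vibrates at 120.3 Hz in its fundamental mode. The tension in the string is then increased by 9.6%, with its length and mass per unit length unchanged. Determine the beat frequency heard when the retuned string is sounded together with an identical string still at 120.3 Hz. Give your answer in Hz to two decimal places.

5.64 Hz

For a string, f ∝ √T, so the new frequency is 120.3·√1.096 = 125.9421 Hz.
f_beat = |125.9421 − 120.3| = 5.64 Hz.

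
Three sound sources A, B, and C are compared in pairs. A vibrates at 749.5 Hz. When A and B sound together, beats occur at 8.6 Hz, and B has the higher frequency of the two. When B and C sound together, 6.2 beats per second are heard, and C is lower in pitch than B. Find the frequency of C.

B is above A, so f_B = 749.5 + 8.6 = 758.1 Hz.
C is below B, so f_C = 758.1 − 6.2 = 751.9 Hz.

751.9 Hz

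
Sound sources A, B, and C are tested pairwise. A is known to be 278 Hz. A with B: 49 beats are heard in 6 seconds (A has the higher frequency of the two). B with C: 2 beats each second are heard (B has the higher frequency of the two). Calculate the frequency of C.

267.8333 Hz

A–B: Beat frequency = 49/6 = 8.1667 Hz.
B is below A, so f_B = 278 − 8.1667 = 269.8333 Hz.
C is below B, so f_C = 269.8333 − 2 = 267.8333 Hz.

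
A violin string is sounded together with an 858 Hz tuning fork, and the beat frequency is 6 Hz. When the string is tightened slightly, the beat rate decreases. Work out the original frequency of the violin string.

|f − 858| = 6, so the violin string was at either 852 Hz or 864 Hz.
Increasing tension raises a string's frequency; the adjustment raises the violin string's frequency.
The beat rate fell, so the adjustment moved the violin string toward 858 Hz — it must have started below the reference.

852 Hz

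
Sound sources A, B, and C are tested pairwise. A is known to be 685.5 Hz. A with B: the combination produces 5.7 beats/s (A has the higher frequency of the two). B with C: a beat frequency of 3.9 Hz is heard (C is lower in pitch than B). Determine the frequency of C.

675.9 Hz

B is below A, so f_B = 685.5 − 5.7 = 679.8 Hz.
C is below B, so f_C = 679.8 − 3.9 = 675.9 Hz.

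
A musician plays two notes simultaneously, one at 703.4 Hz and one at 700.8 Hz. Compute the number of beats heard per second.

Beats arise from superposition of two nearby frequencies; the beat rate is |f₁ − f₂|.
|703.4 − 700.8| = 2.6 Hz.

2.6 Hz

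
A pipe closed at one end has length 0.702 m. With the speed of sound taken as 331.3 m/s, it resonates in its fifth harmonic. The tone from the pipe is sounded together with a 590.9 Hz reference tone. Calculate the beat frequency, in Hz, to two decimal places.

0.98 Hz

Closed pipe (odd harmonics): f_n = n·v/(4L) = 5·331.3/(4·0.702) = 589.9217 Hz.
f_beat = |589.9217 − 590.9| = 0.98 Hz.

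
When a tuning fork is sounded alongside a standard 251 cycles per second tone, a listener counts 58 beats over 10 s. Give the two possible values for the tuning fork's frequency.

Beat frequency = 58/10 = 5.8 Hz.
|f − 251| = 5.8, so f = 251 ± 5.8.

245.2 Hz or 256.8 Hz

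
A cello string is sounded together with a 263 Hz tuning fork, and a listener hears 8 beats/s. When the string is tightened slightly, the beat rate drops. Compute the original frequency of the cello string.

255 Hz

|f − 263| = 8, so the cello string was at either 255 Hz or 271 Hz.
Increasing tension raises a string's frequency; the adjustment raises the cello string's frequency.
The beat rate fell, so the adjustment moved the cello string toward 263 Hz — it must have started below the reference.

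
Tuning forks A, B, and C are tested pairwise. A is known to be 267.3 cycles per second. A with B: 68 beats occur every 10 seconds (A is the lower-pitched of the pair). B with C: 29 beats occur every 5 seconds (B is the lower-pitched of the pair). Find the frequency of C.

279.9 Hz

A–B: Beat frequency = 68/10 = 6.8 Hz.
B is above A, so f_B = 267.3 + 6.8 = 274.1 Hz.
B–C: Beat frequency = 29/5 = 5.8 Hz.
C is above B, so f_C = 274.1 + 5.8 = 279.9 Hz.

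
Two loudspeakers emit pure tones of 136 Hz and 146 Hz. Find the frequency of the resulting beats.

Beats arise from superposition of two nearby frequencies; the beat rate is |f₁ − f₂|.
|136 − 146| = 10 Hz.

10 Hz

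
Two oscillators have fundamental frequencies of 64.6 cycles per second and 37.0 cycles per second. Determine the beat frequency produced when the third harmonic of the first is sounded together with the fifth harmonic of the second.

Third harmonic of the first: 3·64.6 = 193.8 Hz.
Fifth harmonic of the second: 5·37.0 = 185.0 Hz.
f_beat = |193.8 − 185.0| = 8.8 Hz.

8.8 Hz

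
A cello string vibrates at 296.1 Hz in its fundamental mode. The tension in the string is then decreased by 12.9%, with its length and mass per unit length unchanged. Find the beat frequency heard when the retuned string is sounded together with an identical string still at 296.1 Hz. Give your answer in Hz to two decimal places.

19.76 Hz

For a string, f ∝ √T, so the new frequency is 296.1·√0.871 = 276.3424 Hz.
f_beat = |276.3424 − 296.1| = 19.76 Hz.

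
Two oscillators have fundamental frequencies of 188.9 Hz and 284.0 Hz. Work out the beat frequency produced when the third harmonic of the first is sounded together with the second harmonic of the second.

1.3 Hz

Third harmonic of the first: 3·188.9 = 566.7 Hz.
Second harmonic of the second: 2·284.0 = 568.0 Hz.
f_beat = |566.7 − 568.0| = 1.3 Hz.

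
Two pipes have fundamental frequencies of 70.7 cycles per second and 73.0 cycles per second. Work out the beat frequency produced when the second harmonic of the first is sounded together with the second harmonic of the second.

4.6 Hz

Second harmonic of the first: 2·70.7 = 141.4 Hz.
Second harmonic of the second: 2·73.0 = 146.0 Hz.
f_beat = |141.4 − 146.0| = 4.6 Hz.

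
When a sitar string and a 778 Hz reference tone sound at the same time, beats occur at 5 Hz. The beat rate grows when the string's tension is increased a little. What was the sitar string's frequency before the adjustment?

783 Hz

|f − 778| = 5, so the sitar string was at either 773 Hz or 783 Hz.
Higher tension means higher frequency; the adjustment raises the sitar string's frequency.
The beat rate rose, so the adjustment moved the sitar string further from 778 Hz — it was already above the reference.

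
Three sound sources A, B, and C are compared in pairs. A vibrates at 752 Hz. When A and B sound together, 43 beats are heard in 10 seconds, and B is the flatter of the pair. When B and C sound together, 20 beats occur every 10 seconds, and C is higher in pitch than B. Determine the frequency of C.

749.7 Hz

A–B: Beat frequency = 43/10 = 4.3 Hz.
B is below A, so f_B = 752 − 4.3 = 747.7 Hz.
B–C: Beat frequency = 20/10 = 2 Hz.
C is above B, so f_C = 747.7 + 2 = 749.7 Hz.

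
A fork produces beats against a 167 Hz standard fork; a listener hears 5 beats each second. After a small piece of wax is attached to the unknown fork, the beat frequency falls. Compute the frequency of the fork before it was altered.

|f − 167| = 5, so the fork was at either 162 Hz or 172 Hz.
Loading a fork with wax lowers its frequency; the adjustment lowers the fork's frequency.
The beat rate fell, so the adjustment moved the fork toward 167 Hz — it must have started above the reference.

172 Hz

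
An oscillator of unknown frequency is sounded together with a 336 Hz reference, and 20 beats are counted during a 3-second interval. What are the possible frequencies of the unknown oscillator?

Beat frequency = 20/3 = 6.6667 Hz.
|f − 336| = 6.6667, so f = 336 ± 6.6667.

329.3333 Hz or 342.6667 Hz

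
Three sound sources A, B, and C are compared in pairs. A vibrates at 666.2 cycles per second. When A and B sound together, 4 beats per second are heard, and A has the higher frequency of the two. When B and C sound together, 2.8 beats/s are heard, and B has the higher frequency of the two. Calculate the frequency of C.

B is below A, so f_B = 666.2 − 4 = 662.2 Hz.
C is below B, so f_C = 662.2 − 2.8 = 659.4 Hz.

659.4 Hz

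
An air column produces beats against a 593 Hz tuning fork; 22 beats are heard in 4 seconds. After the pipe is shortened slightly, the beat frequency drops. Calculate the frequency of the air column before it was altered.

Beat frequency = 22/4 = 5.5 Hz.
|f − 593| = 5.5, so the air column was at either 587.5 Hz or 598.5 Hz.
A shorter pipe has a higher fundamental; the adjustment raises the air column's frequency.
The beat rate fell, so the adjustment moved the air column toward 593 Hz — it must have started below the reference.

587.5 Hz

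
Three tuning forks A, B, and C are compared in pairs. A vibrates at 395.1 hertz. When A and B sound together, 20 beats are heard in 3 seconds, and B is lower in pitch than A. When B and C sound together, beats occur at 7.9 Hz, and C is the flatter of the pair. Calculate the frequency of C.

A–B: Beat frequency = 20/3 = 6.6667 Hz.
B is below A, so f_B = 395.1 − 6.6667 = 388.4333 Hz.
C is below B, so f_C = 388.4333 − 7.9 = 380.5333 Hz.

380.5333 Hz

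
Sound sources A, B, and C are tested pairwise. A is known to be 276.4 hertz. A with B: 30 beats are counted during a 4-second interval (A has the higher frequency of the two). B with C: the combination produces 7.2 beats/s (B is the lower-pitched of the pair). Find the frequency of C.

A–B: Beat frequency = 30/4 = 7.5 Hz.
B is below A, so f_B = 276.4 − 7.5 = 268.9 Hz.
C is above B, so f_C = 268.9 + 7.2 = 276.1 Hz.

276.1 Hz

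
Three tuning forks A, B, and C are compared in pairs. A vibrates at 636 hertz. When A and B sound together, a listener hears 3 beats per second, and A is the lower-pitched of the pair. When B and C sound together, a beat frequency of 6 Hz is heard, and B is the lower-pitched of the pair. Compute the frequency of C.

645 Hz

B is above A, so f_B = 636 + 3 = 639 Hz.
C is above B, so f_C = 639 + 6 = 645 Hz.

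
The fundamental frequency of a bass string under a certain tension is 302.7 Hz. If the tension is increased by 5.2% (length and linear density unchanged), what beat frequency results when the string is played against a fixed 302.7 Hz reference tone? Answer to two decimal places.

For a string, f ∝ √T, so the new frequency is 302.7·√1.052 = 310.4705 Hz.
f_beat = |310.4705 − 302.7| = 7.77 Hz.

7.77 Hz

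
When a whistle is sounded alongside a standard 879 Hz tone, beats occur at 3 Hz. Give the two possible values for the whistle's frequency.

876 Hz or 882 Hz

|f − 879| = 3, so f = 879 ± 3.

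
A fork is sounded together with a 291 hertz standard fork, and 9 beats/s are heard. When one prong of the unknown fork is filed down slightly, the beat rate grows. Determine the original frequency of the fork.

300 Hz

|f − 291| = 9, so the fork was at either 282 Hz or 300 Hz.
Filing a prong removes mass and raises the fork's frequency; the adjustment raises the fork's frequency.
The beat rate rose, so the adjustment moved the fork further from 291 Hz — it was already above the reference.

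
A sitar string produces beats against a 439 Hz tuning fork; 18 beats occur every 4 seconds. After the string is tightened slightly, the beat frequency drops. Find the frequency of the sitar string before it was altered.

434.5 Hz

Beat frequency = 18/4 = 4.5 Hz.
|f − 439| = 4.5, so the sitar string was at either 434.5 Hz or 443.5 Hz.
Increasing tension raises a string's frequency; the adjustment raises the sitar string's frequency.
The beat rate fell, so the adjustment moved the sitar string toward 439 Hz — it must have started below the reference.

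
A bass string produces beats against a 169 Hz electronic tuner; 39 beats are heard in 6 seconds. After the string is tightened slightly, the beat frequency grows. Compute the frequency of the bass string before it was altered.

175.5 Hz

Beat frequency = 39/6 = 6.5 Hz.
|f − 169| = 6.5, so the bass string was at either 162.5 Hz or 175.5 Hz.
Increasing tension raises a string's frequency; the adjustment raises the bass string's frequency.
The beat rate rose, so the adjustment moved the bass string further from 169 Hz — it was already above the reference.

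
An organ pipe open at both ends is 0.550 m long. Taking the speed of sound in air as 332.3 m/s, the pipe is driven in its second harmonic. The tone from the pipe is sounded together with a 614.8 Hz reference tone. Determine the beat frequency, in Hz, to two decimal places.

10.62 Hz

Open pipe: f_n = n·v/(2L) = 2·332.3/(2·0.550) = 604.1818 Hz.
f_beat = |604.1818 − 614.8| = 10.62 Hz.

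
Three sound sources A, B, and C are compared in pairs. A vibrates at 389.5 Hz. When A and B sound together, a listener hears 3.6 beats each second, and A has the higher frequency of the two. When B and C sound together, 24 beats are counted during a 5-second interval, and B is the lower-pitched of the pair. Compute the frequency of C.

390.7 Hz

B is below A, so f_B = 389.5 − 3.6 = 385.9 Hz.
B–C: Beat frequency = 24/5 = 4.8 Hz.
C is above B, so f_C = 385.9 + 4.8 = 390.7 Hz.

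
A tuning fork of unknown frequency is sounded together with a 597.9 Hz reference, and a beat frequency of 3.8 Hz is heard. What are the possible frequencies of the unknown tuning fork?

|f − 597.9| = 3.8, so f = 597.9 ± 3.8.

594.1 Hz or 601.7 Hz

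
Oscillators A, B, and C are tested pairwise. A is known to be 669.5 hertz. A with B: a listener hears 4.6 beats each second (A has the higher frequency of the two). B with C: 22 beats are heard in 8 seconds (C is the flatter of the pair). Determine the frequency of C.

B is below A, so f_B = 669.5 − 4.6 = 664.9 Hz.
B–C: Beat frequency = 22/8 = 2.75 Hz.
C is below B, so f_C = 664.9 − 2.75 = 662.15 Hz.

662.15 Hz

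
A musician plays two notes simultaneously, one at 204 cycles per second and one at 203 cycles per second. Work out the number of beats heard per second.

f_beat = |f₁ − f₂|.
|204 − 203| = 1 Hz.

1 Hz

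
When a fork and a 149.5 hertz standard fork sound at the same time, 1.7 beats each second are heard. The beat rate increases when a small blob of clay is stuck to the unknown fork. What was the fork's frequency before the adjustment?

|f − 149.5| = 1.7, so the fork was at either 147.8 Hz or 151.2 Hz.
Adding mass to a fork lowers its frequency; the adjustment lowers the fork's frequency.
The beat rate rose, so the adjustment moved the fork further from 149.5 Hz — it was already below the reference.

147.8 Hz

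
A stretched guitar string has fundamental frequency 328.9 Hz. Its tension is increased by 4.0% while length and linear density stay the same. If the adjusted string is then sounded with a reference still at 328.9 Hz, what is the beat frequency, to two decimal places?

6.51 Hz

For a string, f ∝ √T, so the new frequency is 328.9·√1.040 = 335.4135 Hz.
f_beat = |335.4135 − 328.9| = 6.51 Hz.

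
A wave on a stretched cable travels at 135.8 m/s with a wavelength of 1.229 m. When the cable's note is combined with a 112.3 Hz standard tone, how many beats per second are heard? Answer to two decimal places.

1.80 Hz

Source frequency f = v/λ = 135.8/1.229 = 110.4963 Hz.
f_beat = |110.4963 − 112.3| = 1.80 Hz.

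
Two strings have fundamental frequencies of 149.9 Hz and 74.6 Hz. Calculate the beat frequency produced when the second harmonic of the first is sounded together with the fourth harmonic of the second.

Second harmonic of the first: 2·149.9 = 299.8 Hz.
Fourth harmonic of the second: 4·74.6 = 298.4 Hz.
f_beat = |299.8 − 298.4| = 1.4 Hz.

1.4 Hz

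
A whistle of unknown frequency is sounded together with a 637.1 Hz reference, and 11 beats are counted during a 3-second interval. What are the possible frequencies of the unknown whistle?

Beat frequency = 11/3 = 3.6667 Hz.
|f − 637.1| = 3.6667, so f = 637.1 ± 3.6667.

633.4333 Hz or 640.7667 Hz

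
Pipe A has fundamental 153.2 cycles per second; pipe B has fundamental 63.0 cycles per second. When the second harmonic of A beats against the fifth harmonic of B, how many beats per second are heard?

Second harmonic of the first: 2·153.2 = 306.4 Hz.
Fifth harmonic of the second: 5·63.0 = 315.0 Hz.
f_beat = |306.4 − 315.0| = 8.6 Hz.

8.6 Hz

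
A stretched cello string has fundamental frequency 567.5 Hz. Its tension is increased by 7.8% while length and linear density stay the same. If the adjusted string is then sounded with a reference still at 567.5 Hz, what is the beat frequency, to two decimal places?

For a string, f ∝ √T, so the new frequency is 567.5·√1.078 = 589.2170 Hz.
f_beat = |589.2170 − 567.5| = 21.72 Hz.

21.72 Hz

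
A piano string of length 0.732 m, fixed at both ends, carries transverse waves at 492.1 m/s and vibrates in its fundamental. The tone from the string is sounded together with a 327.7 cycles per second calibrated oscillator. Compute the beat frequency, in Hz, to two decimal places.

8.43 Hz

For a string fixed at both ends, f_n = n·v/(2L) = 1·492.1/(2·0.732) = 336.1339 Hz.
f_beat = |336.1339 − 327.7| = 8.43 Hz.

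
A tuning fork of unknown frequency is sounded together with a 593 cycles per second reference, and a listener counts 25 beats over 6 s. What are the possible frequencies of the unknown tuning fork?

Beat frequency = 25/6 = 4.1667 Hz.
|f − 593| = 4.1667, so f = 593 ± 4.1667.

588.8333 Hz or 597.1667 Hz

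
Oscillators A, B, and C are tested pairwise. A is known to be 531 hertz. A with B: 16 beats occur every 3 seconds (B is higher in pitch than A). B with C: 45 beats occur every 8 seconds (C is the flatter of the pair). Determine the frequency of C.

530.7083 Hz

A–B: Beat frequency = 16/3 = 5.3333 Hz.
B is above A, so f_B = 531 + 5.3333 = 536.3333 Hz.
B–C: Beat frequency = 45/8 = 5.625 Hz.
C is below B, so f_C = 536.3333 − 5.625 = 530.7083 Hz.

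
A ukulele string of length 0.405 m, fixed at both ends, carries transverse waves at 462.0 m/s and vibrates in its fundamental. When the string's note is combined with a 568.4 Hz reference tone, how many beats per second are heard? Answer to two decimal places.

1.97 Hz

For a string fixed at both ends, f_n = n·v/(2L) = 1·462.0/(2·0.405) = 570.3704 Hz.
f_beat = |570.3704 − 568.4| = 1.97 Hz.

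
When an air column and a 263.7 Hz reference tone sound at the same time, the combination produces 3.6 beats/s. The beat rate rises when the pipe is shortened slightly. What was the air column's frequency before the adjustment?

|f − 263.7| = 3.6, so the air column was at either 260.1 Hz or 267.3 Hz.
A shorter pipe has a higher fundamental; the adjustment raises the air column's frequency.
The beat rate rose, so the adjustment moved the air column further from 263.7 Hz — it was already above the reference.

267.3 Hz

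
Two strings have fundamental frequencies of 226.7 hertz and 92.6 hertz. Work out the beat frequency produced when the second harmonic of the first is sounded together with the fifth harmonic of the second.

Second harmonic of the first: 2·226.7 = 453.4 Hz.
Fifth harmonic of the second: 5·92.6 = 463.0 Hz.
f_beat = |453.4 − 463.0| = 9.6 Hz.

9.6 Hz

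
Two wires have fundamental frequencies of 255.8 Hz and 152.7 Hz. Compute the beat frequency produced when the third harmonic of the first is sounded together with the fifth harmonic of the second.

3.9 Hz

Third harmonic of the first: 3·255.8 = 767.4 Hz.
Fifth harmonic of the second: 5·152.7 = 763.5 Hz.
f_beat = |767.4 − 763.5| = 3.9 Hz.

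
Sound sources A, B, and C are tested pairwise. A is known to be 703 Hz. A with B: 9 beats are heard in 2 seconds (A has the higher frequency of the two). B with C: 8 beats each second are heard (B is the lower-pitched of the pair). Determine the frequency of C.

A–B: Beat frequency = 9/2 = 4.5 Hz.
B is below A, so f_B = 703 − 4.5 = 698.5 Hz.
C is above B, so f_C = 698.5 + 8 = 706.5 Hz.

706.5 Hz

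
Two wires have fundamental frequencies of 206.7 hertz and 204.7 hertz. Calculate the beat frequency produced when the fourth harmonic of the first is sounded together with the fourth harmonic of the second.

Fourth harmonic of the first: 4·206.7 = 826.8 Hz.
Fourth harmonic of the second: 4·204.7 = 818.8 Hz.
f_beat = |826.8 − 818.8| = 8.0 Hz.

8.0 Hz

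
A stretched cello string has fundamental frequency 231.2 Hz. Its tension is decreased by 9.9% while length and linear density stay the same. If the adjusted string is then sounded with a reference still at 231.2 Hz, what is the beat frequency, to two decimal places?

11.74 Hz

For a string, f ∝ √T, so the new frequency is 231.2·√0.901 = 219.4574 Hz.
f_beat = |219.4574 − 231.2| = 11.74 Hz.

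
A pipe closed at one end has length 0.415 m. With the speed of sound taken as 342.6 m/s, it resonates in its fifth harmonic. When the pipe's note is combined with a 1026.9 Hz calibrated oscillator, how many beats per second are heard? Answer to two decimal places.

Closed pipe (odd harmonics): f_n = n·v/(4L) = 5·342.6/(4·0.415) = 1031.9277 Hz.
f_beat = |1031.9277 − 1026.9| = 5.03 Hz.

5.03 Hz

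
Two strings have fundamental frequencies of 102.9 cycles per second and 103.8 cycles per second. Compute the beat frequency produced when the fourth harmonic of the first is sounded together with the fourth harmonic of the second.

Fourth harmonic of the first: 4·102.9 = 411.6 Hz.
Fourth harmonic of the second: 4·103.8 = 415.2 Hz.
f_beat = |411.6 − 415.2| = 3.6 Hz.

3.6 Hz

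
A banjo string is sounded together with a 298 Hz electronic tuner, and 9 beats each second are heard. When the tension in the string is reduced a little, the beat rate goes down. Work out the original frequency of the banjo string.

307 Hz

|f − 298| = 9, so the banjo string was at either 289 Hz or 307 Hz.
Lower tension means lower frequency; the adjustment lowers the banjo string's frequency.
The beat rate fell, so the adjustment moved the banjo string toward 298 Hz — it must have started above the reference.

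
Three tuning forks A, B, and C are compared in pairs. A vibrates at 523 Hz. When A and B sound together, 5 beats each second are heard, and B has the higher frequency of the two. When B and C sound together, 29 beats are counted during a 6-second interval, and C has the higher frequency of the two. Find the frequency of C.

532.8333 Hz

B is above A, so f_B = 523 + 5 = 528 Hz.
B–C: Beat frequency = 29/6 = 4.8333 Hz.
C is above B, so f_C = 528 + 4.8333 = 532.8333 Hz.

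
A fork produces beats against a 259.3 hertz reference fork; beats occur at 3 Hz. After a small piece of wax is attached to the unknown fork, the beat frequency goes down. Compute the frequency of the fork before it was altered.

262.3 Hz

|f − 259.3| = 3, so the fork was at either 256.3 Hz or 262.3 Hz.
Loading a fork with wax lowers its frequency; the adjustment lowers the fork's frequency.
The beat rate fell, so the adjustment moved the fork toward 259.3 Hz — it must have started above the reference.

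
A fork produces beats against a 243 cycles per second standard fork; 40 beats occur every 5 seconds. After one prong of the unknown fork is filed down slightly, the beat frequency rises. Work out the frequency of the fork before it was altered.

251 Hz

Beat frequency = 40/5 = 8 Hz.
|f − 243| = 8, so the fork was at either 235 Hz or 251 Hz.
Filing a prong removes mass and raises the fork's frequency; the adjustment raises the fork's frequency.
The beat rate rose, so the adjustment moved the fork further from 243 Hz — it was already above the reference.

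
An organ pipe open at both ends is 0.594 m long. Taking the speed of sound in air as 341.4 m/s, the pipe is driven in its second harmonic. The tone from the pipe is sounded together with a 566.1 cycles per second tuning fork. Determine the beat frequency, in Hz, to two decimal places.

Open pipe: f_n = n·v/(2L) = 2·341.4/(2·0.594) = 574.7475 Hz.
f_beat = |574.7475 − 566.1| = 8.65 Hz.

8.65 Hz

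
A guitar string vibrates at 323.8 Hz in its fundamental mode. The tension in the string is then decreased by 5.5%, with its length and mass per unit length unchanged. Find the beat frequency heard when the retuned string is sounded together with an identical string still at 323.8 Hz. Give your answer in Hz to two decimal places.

9.03 Hz

For a string, f ∝ √T, so the new frequency is 323.8·√0.945 = 314.7696 Hz.
f_beat = |314.7696 − 323.8| = 9.03 Hz.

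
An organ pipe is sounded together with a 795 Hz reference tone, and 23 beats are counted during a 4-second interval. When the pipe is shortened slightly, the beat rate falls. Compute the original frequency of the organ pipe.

789.25 Hz

Beat frequency = 23/4 = 5.75 Hz.
|f − 795| = 5.75, so the organ pipe was at either 789.25 Hz or 800.75 Hz.
A shorter pipe has a higher fundamental; the adjustment raises the organ pipe's frequency.
The beat rate fell, so the adjustment moved the organ pipe toward 795 Hz — it must have started below the reference.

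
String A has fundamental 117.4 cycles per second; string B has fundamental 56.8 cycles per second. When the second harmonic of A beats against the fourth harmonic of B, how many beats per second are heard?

Second harmonic of the first: 2·117.4 = 234.8 Hz.
Fourth harmonic of the second: 4·56.8 = 227.2 Hz.
f_beat = |234.8 − 227.2| = 7.6 Hz.

7.6 Hz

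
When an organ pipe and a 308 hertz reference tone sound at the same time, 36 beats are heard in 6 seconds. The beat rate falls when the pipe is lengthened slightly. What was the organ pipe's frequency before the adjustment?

314 Hz

Beat frequency = 36/6 = 6 Hz.
|f − 308| = 6, so the organ pipe was at either 302 Hz or 314 Hz.
A longer pipe has a lower fundamental; the adjustment lowers the organ pipe's frequency.
The beat rate fell, so the adjustment moved the organ pipe toward 308 Hz — it must have started above the reference.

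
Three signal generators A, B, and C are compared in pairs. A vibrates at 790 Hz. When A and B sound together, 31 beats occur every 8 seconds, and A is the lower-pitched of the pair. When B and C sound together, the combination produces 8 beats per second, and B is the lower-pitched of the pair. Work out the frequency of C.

A–B: Beat frequency = 31/8 = 3.875 Hz.
B is above A, so f_B = 790 + 3.875 = 793.875 Hz.
C is above B, so f_C = 793.875 + 8 = 801.875 Hz.

801.875 Hz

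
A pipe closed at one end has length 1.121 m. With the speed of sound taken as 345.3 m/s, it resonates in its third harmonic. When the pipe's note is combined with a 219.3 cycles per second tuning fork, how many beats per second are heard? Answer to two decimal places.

11.72 Hz

Closed pipe (odd harmonics): f_n = n·v/(4L) = 3·345.3/(4·1.121) = 231.0214 Hz.
f_beat = |231.0214 − 219.3| = 11.72 Hz.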